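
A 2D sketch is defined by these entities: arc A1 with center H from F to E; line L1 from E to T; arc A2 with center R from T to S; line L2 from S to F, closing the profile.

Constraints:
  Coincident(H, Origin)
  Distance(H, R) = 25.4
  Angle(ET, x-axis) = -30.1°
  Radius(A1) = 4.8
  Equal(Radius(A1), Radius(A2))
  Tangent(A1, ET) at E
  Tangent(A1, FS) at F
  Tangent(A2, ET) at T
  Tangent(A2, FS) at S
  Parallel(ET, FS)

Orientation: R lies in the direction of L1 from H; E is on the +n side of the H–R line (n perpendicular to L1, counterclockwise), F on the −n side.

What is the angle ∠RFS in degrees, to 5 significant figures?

10.701°

The slot axis is L1's direction at -30.1°, so u = (cos -30.1°, sin -30.1°) = (0.86515, -0.50151) and n = (−sin -30.1°, cos -30.1°) = (0.50151, 0.86515). H is at the origin and R lies 25.4 along u from H, so R = 25.4·u = (21.975, -12.738). Tangency of A1 to both parallel lines with radius 4.8 puts E and F at H ± 4.8·n: E = (2.4073, 4.1527), F = (-2.4073, -4.1527). Equal radii place T and S the same way about R: T = R + 4.8·n = (24.382, -8.5856), S = R − 4.8·n = (19.568, -16.891). Then cos ∠RFS = FR·FS / (|FR||FS|), giving 10.701°.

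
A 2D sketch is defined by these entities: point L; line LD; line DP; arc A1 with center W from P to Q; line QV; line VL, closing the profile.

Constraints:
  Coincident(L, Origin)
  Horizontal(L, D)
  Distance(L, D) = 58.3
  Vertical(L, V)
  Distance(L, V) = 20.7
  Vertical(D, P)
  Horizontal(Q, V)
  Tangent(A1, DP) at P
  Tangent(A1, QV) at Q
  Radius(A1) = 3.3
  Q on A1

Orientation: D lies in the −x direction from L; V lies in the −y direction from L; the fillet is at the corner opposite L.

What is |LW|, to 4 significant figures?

57.69

LV is vertical with |LV| = 20.7 and V on the −y side, so V = (0.000, -20.70). The virtual corner opposite L is at (-58.30, -20.70). Tangency of A1 to DP means the radius WP is perpendicular to DP and since A1 is tangent to QV there, WQ ⟂ QV, with radius 3.3, so the center W sits 3.3 in from both sides at W = (-55.00, -17.40). Then |LW| = |W − L| = 57.69.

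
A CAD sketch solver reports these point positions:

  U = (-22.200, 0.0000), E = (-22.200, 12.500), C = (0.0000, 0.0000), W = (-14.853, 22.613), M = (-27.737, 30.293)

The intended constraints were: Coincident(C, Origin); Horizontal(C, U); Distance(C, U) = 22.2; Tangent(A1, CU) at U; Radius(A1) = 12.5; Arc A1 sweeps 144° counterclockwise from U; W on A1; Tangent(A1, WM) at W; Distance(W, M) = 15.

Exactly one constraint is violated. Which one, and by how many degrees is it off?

Tangent(A1, WM) at W — off by 5.20°.

C = (0.00, 0.00) ✓; C.y = 0.00, U.y = 0.00 ✓; |CU| = 22.20 ✓; ∠(EU, UC) = 90.00° ✓; |EU| = 12.50 ✓; bearing(E→W) − bearing(E→U) = 144.0° ✓; |EW| = 12.50 ✓; ∠(EW, WM) = 84.80° ✗; |WM| = 15.00 ✓.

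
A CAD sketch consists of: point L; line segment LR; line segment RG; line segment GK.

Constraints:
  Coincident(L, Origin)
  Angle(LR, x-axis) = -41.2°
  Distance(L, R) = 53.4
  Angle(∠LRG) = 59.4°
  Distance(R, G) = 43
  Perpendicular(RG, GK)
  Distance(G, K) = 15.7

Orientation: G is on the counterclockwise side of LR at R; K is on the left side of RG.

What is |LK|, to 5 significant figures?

34.148

L is at the origin; LR runs at -41.2° with length 53.4, so R = 53.4·(cos -41.2°, sin -41.2°) = (40.179, -35.174). ∠LRG = 59.4°, so RG runs at -41.2° + (180° − 59.4°) = 79.400° from the x-axis; with |RG| = 43.0, G = R + 43.0·(cos 79.400°, sin 79.400°) = (48.089, 7.0922). RG ⟂ GK; with |GK| = 15.7 on the left of RG, K = G + 15.7·(-0.98294, 0.18395) = (32.657, 9.9802). Then |LK| = |K − L| = 34.148.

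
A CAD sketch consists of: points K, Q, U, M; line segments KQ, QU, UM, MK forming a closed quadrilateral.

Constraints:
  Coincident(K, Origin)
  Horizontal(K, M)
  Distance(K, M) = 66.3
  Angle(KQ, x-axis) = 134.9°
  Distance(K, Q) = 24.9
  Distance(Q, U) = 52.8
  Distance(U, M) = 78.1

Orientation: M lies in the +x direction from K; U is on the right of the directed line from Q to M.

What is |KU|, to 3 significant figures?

33.7

Checks: |QU| = 52.80 ✓; |UM| = 78.10 ✓.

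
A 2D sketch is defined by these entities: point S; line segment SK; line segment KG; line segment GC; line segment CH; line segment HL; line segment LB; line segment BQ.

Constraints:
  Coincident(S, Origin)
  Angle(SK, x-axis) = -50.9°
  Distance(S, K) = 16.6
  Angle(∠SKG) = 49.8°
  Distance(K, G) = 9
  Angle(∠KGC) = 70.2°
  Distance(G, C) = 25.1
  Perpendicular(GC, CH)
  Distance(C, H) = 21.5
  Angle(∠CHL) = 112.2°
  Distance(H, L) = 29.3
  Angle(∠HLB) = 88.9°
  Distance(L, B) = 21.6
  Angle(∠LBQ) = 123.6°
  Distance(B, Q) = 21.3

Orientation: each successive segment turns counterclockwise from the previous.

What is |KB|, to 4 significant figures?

13.45

S is at the origin; SK runs at -50.9° with length 16.6, so K = (10.47, -12.88). ∠SKG = 49.8° gives KG at 79.30° from the x-axis; with |KG| = 9.0, G = (12.14, -4.039). ∠KGC = 70.2° gives GC at -170.9° from the x-axis; with |GC| = 25.1, C = (-12.64, -8.009). The perpendicularity gives CH at right angles to GC, so CH runs at -80.90°; with |CH| = 21.5, H = (-9.243, -29.24). ∠CHL = 112.2° gives HL at -13.10° from the x-axis; with |HL| = 29.3, L = (19.29, -35.88). ∠HLB = 88.9° gives LB at 78.00° from the x-axis; with |LB| = 21.6, B = (23.78, -14.75). Then |KB| = |B − K| = 13.45.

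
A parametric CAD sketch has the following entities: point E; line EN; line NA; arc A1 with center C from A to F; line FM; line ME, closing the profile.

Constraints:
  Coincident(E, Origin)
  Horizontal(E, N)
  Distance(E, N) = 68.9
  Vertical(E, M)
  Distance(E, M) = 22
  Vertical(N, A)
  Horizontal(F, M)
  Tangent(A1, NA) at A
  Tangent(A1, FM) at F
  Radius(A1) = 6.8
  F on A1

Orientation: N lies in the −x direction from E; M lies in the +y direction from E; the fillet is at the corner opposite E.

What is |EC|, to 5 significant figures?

63.933

EM is vertical with |EM| = 22.0 and M on the +y side, so M = (0.0000, 22.000). The virtual corner opposite E is at (-68.900, 22.000). Since A1 is tangent to NA there, CA ⟂ NA and tangency of A1 to FM means the radius CF is perpendicular to FM, with radius 6.8, so the center C sits 6.8 in from both sides at C = (-62.100, 15.200). Then |EC| = |C − E| = 63.933.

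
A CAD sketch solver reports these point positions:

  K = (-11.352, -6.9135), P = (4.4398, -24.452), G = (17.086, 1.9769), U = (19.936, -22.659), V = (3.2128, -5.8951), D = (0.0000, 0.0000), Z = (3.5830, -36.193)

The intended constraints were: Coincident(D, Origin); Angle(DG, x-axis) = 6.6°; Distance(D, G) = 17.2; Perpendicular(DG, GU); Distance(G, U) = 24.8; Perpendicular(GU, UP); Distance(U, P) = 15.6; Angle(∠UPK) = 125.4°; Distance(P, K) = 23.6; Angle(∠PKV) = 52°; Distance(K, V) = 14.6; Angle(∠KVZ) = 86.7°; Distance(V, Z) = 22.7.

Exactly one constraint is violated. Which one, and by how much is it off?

Distance(V, Z) = 22.7 — off by 7.60.

D = (0.00, 0.00) ✓; DG at 6.600° ✓; |DG| = 17.20 ✓; ∠(DG, GU) = 90.00° ✓; |GU| = 24.80 ✓; ∠(GU, UP) = 90.00° ✓; |UP| = 15.60 ✓; ∠UPK = 125.4° ✓; |PK| = 23.60 ✓; ∠PKV = 52.00° ✓; |KV| = 14.60 ✓; ∠KVZ = 86.70° ✓; |VZ| = 30.30 ✗.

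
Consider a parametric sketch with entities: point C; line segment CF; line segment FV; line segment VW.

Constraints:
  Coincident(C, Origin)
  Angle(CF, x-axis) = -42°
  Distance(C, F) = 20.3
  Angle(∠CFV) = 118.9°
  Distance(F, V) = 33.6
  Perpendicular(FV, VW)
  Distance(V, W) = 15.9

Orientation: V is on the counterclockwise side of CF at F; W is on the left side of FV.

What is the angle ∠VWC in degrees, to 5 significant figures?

92.469°

∠CFV = 118.9°, so FV runs at -42.0° + (180° − 118.9°) = 19.100° from the x-axis; with |FV| = 33.6, V = F + 33.6·(cos 19.100°, sin 19.100°) = (46.836, -2.5888). The perpendicularity gives VW at right angles to FV; with |VW| = 15.9 on the left of FV, W = V + 15.9·(-0.32722, 0.94495) = (41.633, 12.436). Then cos ∠VWC = WV·WC / (|WV||WC|), giving 92.469°.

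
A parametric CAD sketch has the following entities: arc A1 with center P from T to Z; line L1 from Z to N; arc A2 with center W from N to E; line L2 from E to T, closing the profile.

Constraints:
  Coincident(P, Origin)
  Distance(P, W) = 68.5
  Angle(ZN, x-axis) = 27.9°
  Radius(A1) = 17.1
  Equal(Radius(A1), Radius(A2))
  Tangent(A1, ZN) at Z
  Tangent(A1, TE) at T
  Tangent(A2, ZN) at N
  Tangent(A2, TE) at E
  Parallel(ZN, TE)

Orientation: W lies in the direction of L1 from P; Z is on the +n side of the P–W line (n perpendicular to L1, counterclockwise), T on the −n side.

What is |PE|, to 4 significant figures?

70.60

The slot axis is L1's direction at 27.9°, so u = (cos 27.9°, sin 27.9°) = (0.8838, 0.4679) and n = (−sin 27.9°, cos 27.9°) = (-0.4679, 0.8838). P is at the origin and W lies 68.5 along u from P, so W = 68.5·u = (60.54, 32.05). Tangency of A1 to both parallel lines with radius 17.1 puts Z and T at P ± 17.1·n: Z = (-8.002, 15.11), T = (8.002, -15.11). Equal radii place N and E the same way about W: N = W + 17.1·n = (52.54, 47.17), E = W − 17.1·n = (68.54, 16.94). Then |PE| = |E − P| = 70.60.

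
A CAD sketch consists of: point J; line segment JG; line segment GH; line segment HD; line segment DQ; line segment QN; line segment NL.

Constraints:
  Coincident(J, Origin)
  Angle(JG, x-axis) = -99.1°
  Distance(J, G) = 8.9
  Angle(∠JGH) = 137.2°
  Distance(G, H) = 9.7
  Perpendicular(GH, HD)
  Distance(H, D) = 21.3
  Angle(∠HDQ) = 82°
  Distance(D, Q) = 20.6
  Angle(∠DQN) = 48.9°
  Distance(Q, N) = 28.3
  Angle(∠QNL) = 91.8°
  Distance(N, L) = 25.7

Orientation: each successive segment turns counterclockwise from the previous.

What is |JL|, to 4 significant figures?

36.92

J is at the origin; JG runs at -99.1° with length 8.9, so G = (-1.408, -8.788). ∠JGH = 137.2° gives GH at -56.30° from the x-axis; with |GH| = 9.7, H = (3.974, -16.86). GH is perpendicular to HD, so HD runs at 33.70°; with |HD| = 21.3, D = (21.70, -5.040). ∠HDQ = 82.0° gives DQ at 131.7° from the x-axis; with |DQ| = 20.6, Q = (7.991, 10.34). ∠DQN = 48.9° gives QN at -97.20° from the x-axis; with |QN| = 28.3, N = (4.444, -17.74). ∠QNL = 91.8° gives NL at -9.000° from the x-axis; with |NL| = 25.7, L = (29.83, -21.76). Then |JL| = |L − J| = 36.92.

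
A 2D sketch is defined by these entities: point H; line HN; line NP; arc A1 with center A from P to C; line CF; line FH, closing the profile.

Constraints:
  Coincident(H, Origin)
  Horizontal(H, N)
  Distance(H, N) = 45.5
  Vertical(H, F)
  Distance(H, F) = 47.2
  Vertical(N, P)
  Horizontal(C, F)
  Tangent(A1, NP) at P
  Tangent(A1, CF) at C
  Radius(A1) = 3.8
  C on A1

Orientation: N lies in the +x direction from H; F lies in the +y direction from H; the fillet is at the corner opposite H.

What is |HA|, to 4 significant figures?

60.19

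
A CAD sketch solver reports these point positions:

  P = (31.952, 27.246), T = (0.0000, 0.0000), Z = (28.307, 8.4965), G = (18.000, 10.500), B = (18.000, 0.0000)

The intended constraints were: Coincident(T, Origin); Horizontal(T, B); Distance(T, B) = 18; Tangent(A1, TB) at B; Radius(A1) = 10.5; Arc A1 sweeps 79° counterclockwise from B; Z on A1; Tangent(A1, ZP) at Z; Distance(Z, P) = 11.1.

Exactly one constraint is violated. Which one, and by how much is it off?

Distance(Z, P) = 11.1 — off by 8.00.

T = (0.00, 0.00) ✓; T.y = 0.00, B.y = 0.00 ✓; |TB| = 18.00 ✓; ∠(GB, BT) = 90.00° ✓; |GB| = 10.50 ✓; bearing(G→Z) − bearing(G→B) = 79.00° ✓; |GZ| = 10.50 ✓; ∠(GZ, ZP) = 90.00° ✓; |ZP| = 19.10 ✗.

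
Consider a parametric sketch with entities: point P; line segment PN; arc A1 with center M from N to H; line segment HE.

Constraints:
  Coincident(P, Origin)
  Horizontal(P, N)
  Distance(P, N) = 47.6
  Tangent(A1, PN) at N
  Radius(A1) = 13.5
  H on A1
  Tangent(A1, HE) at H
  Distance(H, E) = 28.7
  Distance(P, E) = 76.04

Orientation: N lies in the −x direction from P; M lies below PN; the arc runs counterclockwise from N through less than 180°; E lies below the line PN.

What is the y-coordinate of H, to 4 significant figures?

-11.89

Checks: P.y = 0.00, N.y = 0.00 ✓; |MH| = 13.50 ✓; ∠(MH, HE) = 90.00° ✓; |HE| = 28.70 ✓; |PE| = 76.04 ✓.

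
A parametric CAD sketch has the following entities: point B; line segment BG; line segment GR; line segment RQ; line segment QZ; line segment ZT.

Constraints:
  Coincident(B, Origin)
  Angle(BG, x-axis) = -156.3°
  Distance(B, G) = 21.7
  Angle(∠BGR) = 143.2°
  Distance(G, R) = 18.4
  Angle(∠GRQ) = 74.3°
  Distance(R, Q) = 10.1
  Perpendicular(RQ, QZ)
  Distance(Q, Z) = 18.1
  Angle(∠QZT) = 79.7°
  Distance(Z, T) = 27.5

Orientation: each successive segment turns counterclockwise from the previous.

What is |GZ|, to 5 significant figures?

5.1355

B is at the origin; BG runs at -156.3° with length 21.7, so G = (-19.870, -8.7223). ∠BGR = 143.2° gives GR at -119.50° from the x-axis; with |GR| = 18.4, R = (-28.930, -24.737). ∠GRQ = 74.3° gives RQ at -13.800° from the x-axis; with |RQ| = 10.1, Q = (-19.122, -27.146). RQ ⟂ QZ, so QZ runs at 76.200°; with |QZ| = 18.1, Z = (-14.805, -9.5685). Then |GZ| = |Z − G| = 5.1355.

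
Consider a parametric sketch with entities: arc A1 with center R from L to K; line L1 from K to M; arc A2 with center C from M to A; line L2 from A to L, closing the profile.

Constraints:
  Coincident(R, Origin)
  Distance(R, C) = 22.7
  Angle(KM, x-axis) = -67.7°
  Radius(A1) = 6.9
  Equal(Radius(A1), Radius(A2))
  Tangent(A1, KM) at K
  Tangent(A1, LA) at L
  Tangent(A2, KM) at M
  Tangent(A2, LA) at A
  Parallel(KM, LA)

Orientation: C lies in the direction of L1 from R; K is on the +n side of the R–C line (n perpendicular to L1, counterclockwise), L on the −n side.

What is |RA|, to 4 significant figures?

23.73

The slot axis is L1's direction at -67.7°, so u = (cos -67.7°, sin -67.7°) = (0.3795, -0.9252) and n = (−sin -67.7°, cos -67.7°) = (0.9252, 0.3795). R is at the origin and C lies 22.7 along u from R, so C = 22.7·u = (8.614, -21.00). Tangency of A1 to both parallel lines with radius 6.9 puts K and L at R ± 6.9·n: K = (6.384, 2.618), L = (-6.384, -2.618). Equal radii place M and A the same way about C: M = C + 6.9·n = (15.00, -18.38), A = C − 6.9·n = (2.230, -23.62). Then |RA| = |A − R| = 23.73.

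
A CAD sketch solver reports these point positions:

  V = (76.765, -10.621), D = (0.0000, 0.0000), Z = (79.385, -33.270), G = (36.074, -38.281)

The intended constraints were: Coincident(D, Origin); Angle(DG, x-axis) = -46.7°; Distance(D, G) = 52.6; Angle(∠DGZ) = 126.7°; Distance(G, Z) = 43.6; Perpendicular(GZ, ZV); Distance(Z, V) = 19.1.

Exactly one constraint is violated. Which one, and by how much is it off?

Distance(Z, V) = 19.1 — off by 3.70.

D = (0.00, 0.00) ✓; DG at -46.70° ✓; |DG| = 52.60 ✓; ∠DGZ = 126.7° ✓; |GZ| = 43.60 ✓; ∠(GZ, ZV) = 90.00° ✓; |ZV| = 22.80 ✗.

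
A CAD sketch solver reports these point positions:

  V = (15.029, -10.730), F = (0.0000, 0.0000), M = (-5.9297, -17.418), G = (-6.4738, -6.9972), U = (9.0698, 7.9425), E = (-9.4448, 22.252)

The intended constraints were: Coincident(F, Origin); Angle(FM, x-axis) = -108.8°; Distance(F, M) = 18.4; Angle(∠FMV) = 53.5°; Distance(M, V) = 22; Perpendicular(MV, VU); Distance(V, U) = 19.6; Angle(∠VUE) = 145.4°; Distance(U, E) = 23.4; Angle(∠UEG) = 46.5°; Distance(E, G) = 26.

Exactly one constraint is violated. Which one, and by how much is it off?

Distance(E, G) = 26 — off by 3.40.

F = (0.00, 0.00) ✓; FM at -108.8° ✓; |FM| = 18.40 ✓; ∠FMV = 53.50° ✓; |MV| = 22.00 ✓; ∠(MV, VU) = 90.00° ✓; |VU| = 19.60 ✓; ∠VUE = 145.4° ✓; |UE| = 23.40 ✓; ∠UEG = 46.50° ✓; |EG| = 29.40 ✗.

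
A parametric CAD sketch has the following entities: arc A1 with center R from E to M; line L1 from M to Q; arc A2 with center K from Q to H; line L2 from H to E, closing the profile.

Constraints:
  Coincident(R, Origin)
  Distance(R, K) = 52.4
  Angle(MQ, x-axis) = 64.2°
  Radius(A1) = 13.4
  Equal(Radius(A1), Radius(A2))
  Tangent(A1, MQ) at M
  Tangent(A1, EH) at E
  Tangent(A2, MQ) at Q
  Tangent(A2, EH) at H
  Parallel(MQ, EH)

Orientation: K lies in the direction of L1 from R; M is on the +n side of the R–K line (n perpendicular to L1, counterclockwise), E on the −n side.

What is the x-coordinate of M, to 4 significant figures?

-12.06

R is at the origin and K lies 52.4 along u from R, so K = 52.4·u = (22.81, 47.18). Tangency of A1 to both parallel lines with radius 13.4 puts M and E at R ± 13.4·n: M = (-12.06, 5.832), E = (12.06, -5.832). So M.x = -12.06.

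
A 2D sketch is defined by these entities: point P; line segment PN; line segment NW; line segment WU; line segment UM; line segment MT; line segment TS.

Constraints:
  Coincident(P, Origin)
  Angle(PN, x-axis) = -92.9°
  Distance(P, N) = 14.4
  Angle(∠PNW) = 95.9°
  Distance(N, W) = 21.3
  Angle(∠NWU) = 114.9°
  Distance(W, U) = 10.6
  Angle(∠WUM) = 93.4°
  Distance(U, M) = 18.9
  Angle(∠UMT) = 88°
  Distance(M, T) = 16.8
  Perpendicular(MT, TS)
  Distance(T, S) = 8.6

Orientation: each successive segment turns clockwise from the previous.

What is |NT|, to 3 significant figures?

3.89

P is at the origin; PN runs at -92.9° with length 14.4, so N = (-0.729, -14.4). ∠PNW = 95.9° gives NW at -177° from the x-axis; with |NW| = 21.3, W = (-22.0, -15.5). ∠NWU = 114.9° gives WU at 118° from the x-axis; with |WU| = 10.6, U = (-27.0, -6.13). ∠WUM = 93.4° gives UM at 31.3° from the x-axis; with |UM| = 18.9, M = (-10.8, 3.69). ∠UMT = 88.0° gives MT at -60.7° from the x-axis; with |MT| = 16.8, T = (-2.59, -11.0). Then |NT| = |T − N| = 3.89.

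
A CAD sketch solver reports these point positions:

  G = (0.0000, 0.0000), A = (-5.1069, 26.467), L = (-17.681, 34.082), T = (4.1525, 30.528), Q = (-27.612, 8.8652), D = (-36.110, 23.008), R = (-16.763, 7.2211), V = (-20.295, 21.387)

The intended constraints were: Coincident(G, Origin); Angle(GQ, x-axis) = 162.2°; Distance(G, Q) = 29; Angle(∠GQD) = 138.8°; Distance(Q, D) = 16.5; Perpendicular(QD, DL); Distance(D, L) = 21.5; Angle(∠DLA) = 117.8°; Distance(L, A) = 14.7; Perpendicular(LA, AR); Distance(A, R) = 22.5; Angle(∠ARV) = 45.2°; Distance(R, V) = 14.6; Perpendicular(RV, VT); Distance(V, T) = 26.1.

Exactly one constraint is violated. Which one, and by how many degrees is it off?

Perpendicular(RV, VT) — off by 6.50°.

G = (0.00, 0.00) ✓; GQ at 162.2° ✓; |GQ| = 29.00 ✓; ∠GQD = 138.8° ✓; |QD| = 16.50 ✓; ∠(QD, DL) = 90.00° ✓; |DL| = 21.50 ✓; ∠DLA = 117.8° ✓; |LA| = 14.70 ✓; ∠(LA, AR) = 90.00° ✓; |AR| = 22.50 ✓; ∠ARV = 45.20° ✓; |RV| = 14.60 ✓; ∠(RV, VT) = 83.50° ✗; |VT| = 26.10 ✓.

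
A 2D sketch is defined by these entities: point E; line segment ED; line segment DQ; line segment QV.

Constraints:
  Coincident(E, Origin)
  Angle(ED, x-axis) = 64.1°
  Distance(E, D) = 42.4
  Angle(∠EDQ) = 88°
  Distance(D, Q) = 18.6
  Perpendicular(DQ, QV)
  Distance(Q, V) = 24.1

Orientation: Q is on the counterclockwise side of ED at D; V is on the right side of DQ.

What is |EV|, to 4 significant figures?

68.64

E is at the origin; ED runs at 64.1° with length 42.4, so D = 42.4·(cos 64.1°, sin 64.1°) = (18.52, 38.14). ∠EDQ = 88.0°, so DQ runs at 64.1° + (180° − 88.0°) = 156.1° from the x-axis; with |DQ| = 18.6, Q = D + 18.6·(cos 156.1°, sin 156.1°) = (1.515, 45.68). DQ ⟂ QV; with |QV| = 24.1 on the right of DQ, V = Q + 24.1·(0.4051, 0.9143) = (11.28, 67.71). Then |EV| = |V − E| = 68.64.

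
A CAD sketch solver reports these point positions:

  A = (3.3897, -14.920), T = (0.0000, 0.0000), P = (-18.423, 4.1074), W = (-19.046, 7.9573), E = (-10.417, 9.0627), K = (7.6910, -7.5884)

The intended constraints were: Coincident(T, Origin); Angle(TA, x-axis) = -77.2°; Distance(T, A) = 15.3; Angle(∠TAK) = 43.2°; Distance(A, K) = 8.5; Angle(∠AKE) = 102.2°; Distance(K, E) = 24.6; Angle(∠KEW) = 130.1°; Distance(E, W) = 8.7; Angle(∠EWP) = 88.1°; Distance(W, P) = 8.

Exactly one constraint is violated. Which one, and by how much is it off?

Distance(W, P) = 8 — off by 4.10.

T = (0.00, 0.00) ✓; TA at -77.20° ✓; |TA| = 15.30 ✓; ∠TAK = 43.20° ✓; |AK| = 8.500 ✓; ∠AKE = 102.2° ✓; |KE| = 24.60 ✓; ∠KEW = 130.1° ✓; |EW| = 8.700 ✓; ∠EWP = 88.11° ✓; |WP| = 3.900 ✗.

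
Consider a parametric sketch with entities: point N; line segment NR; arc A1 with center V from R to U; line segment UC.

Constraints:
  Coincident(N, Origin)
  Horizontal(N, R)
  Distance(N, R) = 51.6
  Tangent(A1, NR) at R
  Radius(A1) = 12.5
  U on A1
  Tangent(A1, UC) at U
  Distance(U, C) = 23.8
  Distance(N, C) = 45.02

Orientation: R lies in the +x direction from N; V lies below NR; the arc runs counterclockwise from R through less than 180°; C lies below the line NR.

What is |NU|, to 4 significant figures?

40.64

N is at the origin; N and R share the same y with |NR| = 51.6 and R on the +x side, so R = (51.60, 0.000). Since A1 is tangent to NR there, VR ⟂ NR, so V = R + (0, -12.5) = (51.60, -12.50). Since VU ⟂ UC (tangency), |VC| = √(12.5² + 23.8²) = 26.88 regardless of where U sits on A1. So C lies on both circle(N, 45.02) and circle(V, 26.88); the below-NR intersection is C = (32.37, -31.29). U is the foot of the tangent from C: U = (39.71, -8.646).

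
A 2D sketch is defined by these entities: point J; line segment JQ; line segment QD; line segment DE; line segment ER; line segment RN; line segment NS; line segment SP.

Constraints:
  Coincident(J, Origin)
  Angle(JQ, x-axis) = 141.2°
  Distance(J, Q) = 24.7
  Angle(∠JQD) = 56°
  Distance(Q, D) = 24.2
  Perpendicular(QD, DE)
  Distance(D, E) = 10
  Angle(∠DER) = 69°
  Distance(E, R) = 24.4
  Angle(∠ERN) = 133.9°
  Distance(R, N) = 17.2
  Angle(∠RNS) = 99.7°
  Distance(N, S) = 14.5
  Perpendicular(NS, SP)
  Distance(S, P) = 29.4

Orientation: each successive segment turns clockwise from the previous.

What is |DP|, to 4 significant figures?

2.759

∠RNS = 99.7° gives NS at 49.80° from the x-axis; with |NS| = 14.5, S = (-19.24, 38.93). NS is perpendicular to SP, so SP runs at -40.20°; with |SP| = 29.4, P = (3.215, 19.95). Then |DP| = |P − D| = 2.759.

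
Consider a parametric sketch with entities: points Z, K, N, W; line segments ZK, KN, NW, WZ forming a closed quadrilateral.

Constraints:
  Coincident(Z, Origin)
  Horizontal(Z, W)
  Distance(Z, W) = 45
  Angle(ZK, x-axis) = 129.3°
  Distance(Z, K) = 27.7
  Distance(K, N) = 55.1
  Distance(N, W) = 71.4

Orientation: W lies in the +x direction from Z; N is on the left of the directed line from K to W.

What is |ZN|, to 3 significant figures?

67.1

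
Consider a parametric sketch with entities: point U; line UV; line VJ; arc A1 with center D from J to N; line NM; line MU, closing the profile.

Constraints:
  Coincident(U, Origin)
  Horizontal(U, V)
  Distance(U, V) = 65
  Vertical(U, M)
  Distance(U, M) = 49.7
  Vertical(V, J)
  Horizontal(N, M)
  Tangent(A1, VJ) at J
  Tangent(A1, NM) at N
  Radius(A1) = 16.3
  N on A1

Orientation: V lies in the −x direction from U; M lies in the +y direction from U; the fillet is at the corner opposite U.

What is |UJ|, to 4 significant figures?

73.08

U is at the origin; UV is horizontal with |UV| = 65.0 and V on the −x side, so V = (-65.00, 0.000). U and M share the same x with |UM| = 49.7 and M on the +y side, so M = (0.000, 49.70). The virtual corner opposite U is at (-65.00, 49.70). A1 meets VJ tangentially, so DJ is at right angles to VJ and since A1 is tangent to NM there, DN ⟂ NM, with radius 16.3, so the center D sits 16.3 in from both sides at D = (-48.70, 33.40). That places the tangent points at J = (-65.00, 33.40) on VJ and N = (-48.70, 49.70) on NM. Then |UJ| = |J − U| = 73.08.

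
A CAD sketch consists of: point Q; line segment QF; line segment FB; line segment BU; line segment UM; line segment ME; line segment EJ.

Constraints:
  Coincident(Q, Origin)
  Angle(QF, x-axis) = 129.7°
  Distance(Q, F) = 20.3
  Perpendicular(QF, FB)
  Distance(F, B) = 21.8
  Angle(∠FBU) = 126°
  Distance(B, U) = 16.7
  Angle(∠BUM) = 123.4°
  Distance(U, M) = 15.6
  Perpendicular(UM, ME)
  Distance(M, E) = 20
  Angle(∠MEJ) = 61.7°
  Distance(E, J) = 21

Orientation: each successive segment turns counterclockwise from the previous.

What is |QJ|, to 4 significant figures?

26.63

Q is at the origin; QF runs at 129.7° with length 20.3, so F = (-12.97, 15.62). QF ⟂ FB, so FB runs at -140.3°; with |FB| = 21.8, B = (-29.74, 1.694). ∠FBU = 126.0° gives BU at -86.30° from the x-axis; with |BU| = 16.7, U = (-28.66, -14.97). ∠BUM = 123.4° gives UM at -29.70° from the x-axis; with |UM| = 15.6, M = (-15.11, -22.70). UM ⟂ ME, so ME runs at 60.30°; with |ME| = 20.0, E = (-5.202, -5.328). ∠MEJ = 61.7° gives EJ at 178.6° from the x-axis; with |EJ| = 21.0, J = (-26.20, -4.815). Then |QJ| = |J − Q| = 26.63.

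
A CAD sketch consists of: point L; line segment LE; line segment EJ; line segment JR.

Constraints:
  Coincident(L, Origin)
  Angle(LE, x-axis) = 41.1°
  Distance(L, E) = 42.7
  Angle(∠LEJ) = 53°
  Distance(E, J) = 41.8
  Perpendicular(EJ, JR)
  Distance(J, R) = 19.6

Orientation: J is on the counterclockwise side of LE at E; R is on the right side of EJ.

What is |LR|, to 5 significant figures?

56.064

L is at the origin; LE runs at 41.1° with length 42.7, so E = 42.7·(cos 41.1°, sin 41.1°) = (32.177, 28.070). ∠LEJ = 53.0°, so EJ runs at 41.1° + (180° − 53.0°) = 168.10° from the x-axis; with |EJ| = 41.8, J = E + 41.8·(cos 168.10°, sin 168.10°) = (-8.7245, 36.689). The perpendicularity gives JR at right angles to EJ; with |JR| = 19.6 on the right of EJ, R = J + 19.6·(0.20620, 0.97851) = (-4.6829, 55.868). Then |LR| = |R − L| = 56.064.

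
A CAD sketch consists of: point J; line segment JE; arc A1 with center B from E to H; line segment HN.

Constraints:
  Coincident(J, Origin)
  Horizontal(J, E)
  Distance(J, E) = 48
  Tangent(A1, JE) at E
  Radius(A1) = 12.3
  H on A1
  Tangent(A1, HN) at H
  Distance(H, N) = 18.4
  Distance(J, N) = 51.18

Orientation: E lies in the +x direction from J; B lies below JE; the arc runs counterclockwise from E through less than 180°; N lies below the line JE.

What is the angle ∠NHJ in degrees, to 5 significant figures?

122.99°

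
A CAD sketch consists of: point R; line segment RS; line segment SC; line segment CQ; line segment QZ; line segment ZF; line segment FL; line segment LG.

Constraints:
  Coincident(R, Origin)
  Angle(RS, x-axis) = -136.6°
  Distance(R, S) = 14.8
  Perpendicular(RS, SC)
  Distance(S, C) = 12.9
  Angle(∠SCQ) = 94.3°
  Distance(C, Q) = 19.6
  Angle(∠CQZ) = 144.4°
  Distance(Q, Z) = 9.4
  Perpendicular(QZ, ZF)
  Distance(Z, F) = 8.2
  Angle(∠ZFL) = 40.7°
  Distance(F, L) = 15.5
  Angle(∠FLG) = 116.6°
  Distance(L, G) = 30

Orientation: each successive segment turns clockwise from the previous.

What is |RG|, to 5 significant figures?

46.572

R is at the origin; RS runs at -136.6° with length 14.8, so S = (-10.753, -10.169). The perpendicularity gives SC at right angles to RS, so SC runs at 133.40°; with |SC| = 12.9, C = (-19.617, -0.79608). ∠SCQ = 94.3° gives CQ at 47.700° from the x-axis; with |CQ| = 19.6, Q = (-6.4257, 13.701). ∠CQZ = 144.4° gives QZ at 12.100° from the x-axis; with |QZ| = 9.4, Z = (2.7655, 15.671). QZ ⟂ ZF, so ZF runs at -77.900°; with |ZF| = 8.2, F = (4.4843, 7.6533). ∠ZFL = 40.7° gives FL at 142.80° from the x-axis; with |FL| = 15.5, L = (-7.8619, 17.025). ∠FLG = 116.6° gives LG at 79.400° from the x-axis; with |LG| = 30.0, G = (-2.3433, 46.513). Then |RG| = |G − R| = 46.572.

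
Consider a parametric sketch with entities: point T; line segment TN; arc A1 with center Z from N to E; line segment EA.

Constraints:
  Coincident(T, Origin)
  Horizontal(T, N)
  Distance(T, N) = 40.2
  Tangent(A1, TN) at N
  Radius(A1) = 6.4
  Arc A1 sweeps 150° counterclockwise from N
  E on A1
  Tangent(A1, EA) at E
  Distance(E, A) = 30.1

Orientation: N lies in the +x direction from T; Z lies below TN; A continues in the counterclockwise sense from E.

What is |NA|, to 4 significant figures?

35.38

T is at the origin; TN is horizontal with |TN| = 40.2 and N on the +x side, so N = (40.20, 0.000). A1 meets TN tangentially, so ZN is at right angles to TN, so Z = N + (0, -6.4) = (40.20, -6.400). On A1, N sits at bearing 90° from Z; a 150° counterclockwise sweep puts E at bearing 240°, so E = Z + 6.4·(cos 240°, sin 240°) = (37.00, -11.94). The tangent condition forces ZE to be normal to EA, so EA runs along (−sin 240°, cos 240°); with |EA| = 30.1, A = (63.07, -26.99). Then |NA| = |A − N| = 35.38.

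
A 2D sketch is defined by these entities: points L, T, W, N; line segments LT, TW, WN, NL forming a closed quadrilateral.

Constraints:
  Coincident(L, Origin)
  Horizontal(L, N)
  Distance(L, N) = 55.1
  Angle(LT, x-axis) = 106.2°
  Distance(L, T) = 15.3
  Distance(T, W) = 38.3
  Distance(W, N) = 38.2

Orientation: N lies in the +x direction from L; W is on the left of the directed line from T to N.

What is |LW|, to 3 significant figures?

42.9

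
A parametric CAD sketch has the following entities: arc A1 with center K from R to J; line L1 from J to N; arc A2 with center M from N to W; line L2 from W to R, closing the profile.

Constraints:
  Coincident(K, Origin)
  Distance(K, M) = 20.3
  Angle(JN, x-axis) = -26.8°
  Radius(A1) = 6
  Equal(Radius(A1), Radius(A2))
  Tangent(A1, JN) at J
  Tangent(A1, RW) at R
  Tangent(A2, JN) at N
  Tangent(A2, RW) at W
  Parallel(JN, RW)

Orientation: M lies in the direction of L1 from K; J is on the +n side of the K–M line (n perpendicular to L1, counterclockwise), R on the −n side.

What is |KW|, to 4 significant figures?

21.17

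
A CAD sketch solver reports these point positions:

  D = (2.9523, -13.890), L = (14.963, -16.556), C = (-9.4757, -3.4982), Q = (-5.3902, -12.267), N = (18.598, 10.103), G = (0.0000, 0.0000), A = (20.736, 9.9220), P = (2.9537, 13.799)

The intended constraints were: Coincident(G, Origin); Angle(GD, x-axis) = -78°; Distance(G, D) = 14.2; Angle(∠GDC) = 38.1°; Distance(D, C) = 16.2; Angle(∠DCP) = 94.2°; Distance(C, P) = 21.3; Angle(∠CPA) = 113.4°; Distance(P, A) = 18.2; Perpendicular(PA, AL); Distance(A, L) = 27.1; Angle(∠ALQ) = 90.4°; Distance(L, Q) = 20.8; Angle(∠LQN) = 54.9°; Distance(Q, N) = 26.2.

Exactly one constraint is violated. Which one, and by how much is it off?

Distance(Q, N) = 26.2 — off by 6.60.

G = (0.00, 0.00) ✓; GD at -78.00° ✓; |GD| = 14.20 ✓; ∠GDC = 38.10° ✓; |DC| = 16.20 ✓; ∠DCP = 94.20° ✓; |CP| = 21.30 ✓; ∠CPA = 113.4° ✓; |PA| = 18.20 ✓; ∠(PA, AL) = 90.00° ✓; |AL| = 27.10 ✓; ∠ALQ = 90.40° ✓; |LQ| = 20.80 ✓; ∠LQN = 54.90° ✓; |QN| = 32.80 ✗.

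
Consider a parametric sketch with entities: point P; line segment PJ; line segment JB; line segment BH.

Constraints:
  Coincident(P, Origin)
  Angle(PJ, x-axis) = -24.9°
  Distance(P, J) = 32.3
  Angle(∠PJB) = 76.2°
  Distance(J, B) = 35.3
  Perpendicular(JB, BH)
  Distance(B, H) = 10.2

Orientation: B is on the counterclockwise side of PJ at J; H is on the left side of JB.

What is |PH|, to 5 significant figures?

34.779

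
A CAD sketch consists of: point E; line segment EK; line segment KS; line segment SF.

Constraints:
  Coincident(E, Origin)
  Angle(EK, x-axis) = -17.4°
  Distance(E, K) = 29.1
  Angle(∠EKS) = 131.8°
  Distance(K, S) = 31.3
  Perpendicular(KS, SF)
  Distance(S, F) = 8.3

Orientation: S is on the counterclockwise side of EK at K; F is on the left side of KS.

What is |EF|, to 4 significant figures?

52.44

E is at the origin; EK runs at -17.4° with length 29.1, so K = 29.1·(cos -17.4°, sin -17.4°) = (27.77, -8.702). ∠EKS = 131.8°, so KS runs at -17.4° + (180° − 131.8°) = 30.80° from the x-axis; with |KS| = 31.3, S = K + 31.3·(cos 30.80°, sin 30.80°) = (54.65, 7.325). KS is perpendicular to SF; with |SF| = 8.3 on the left of KS, F = S + 8.3·(-0.5120, 0.8590) = (50.40, 14.45). Then |EF| = |F − E| = 52.44.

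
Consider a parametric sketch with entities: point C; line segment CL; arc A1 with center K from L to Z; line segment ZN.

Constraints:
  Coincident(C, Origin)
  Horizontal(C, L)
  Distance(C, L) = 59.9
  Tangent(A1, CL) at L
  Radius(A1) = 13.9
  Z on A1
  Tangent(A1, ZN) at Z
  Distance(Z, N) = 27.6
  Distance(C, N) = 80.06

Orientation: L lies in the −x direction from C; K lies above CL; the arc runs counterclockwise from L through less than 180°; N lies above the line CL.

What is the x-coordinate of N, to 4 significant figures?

-66.88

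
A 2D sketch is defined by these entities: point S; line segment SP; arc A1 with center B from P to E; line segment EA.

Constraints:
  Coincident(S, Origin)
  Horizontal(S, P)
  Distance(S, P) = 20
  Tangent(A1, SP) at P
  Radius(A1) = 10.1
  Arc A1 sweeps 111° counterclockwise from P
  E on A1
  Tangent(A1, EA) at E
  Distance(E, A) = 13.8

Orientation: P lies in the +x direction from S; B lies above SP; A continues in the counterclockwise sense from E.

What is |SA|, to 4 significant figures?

36.15

On A1, P sits at bearing -90° from B; a 111° counterclockwise sweep puts E at bearing 21°, so E = B + 10.1·(cos 21°, sin 21°) = (29.43, 13.72). Since A1 is tangent to EA there, BE ⟂ EA, so EA runs along (−sin 21°, cos 21°); with |EA| = 13.8, A = (24.48, 26.60). Then |SA| = |A − S| = 36.15.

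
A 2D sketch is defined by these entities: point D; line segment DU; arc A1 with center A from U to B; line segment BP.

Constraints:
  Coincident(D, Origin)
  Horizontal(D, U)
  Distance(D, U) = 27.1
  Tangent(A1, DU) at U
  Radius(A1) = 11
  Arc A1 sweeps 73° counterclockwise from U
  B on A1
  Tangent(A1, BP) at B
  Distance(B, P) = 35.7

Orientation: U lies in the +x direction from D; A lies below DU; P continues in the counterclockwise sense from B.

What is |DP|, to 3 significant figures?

42.4

D is at the origin; D and U share the same y with |DU| = 27.1 and U on the +x side, so U = (27.1, 0.00). Since A1 is tangent to DU there, AU ⟂ DU, so A = U + (0, -11) = (27.1, -11.0). On A1, U sits at bearing 90° from A; a 73° counterclockwise sweep puts B at bearing 163°, so B = A + 11.0·(cos 163°, sin 163°) = (16.6, -7.78). Since A1 is tangent to BP there, AB ⟂ BP, so BP runs along (−sin 163°, cos 163°); with |BP| = 35.7, P = (6.14, -41.9). Then |DP| = |P − D| = 42.4.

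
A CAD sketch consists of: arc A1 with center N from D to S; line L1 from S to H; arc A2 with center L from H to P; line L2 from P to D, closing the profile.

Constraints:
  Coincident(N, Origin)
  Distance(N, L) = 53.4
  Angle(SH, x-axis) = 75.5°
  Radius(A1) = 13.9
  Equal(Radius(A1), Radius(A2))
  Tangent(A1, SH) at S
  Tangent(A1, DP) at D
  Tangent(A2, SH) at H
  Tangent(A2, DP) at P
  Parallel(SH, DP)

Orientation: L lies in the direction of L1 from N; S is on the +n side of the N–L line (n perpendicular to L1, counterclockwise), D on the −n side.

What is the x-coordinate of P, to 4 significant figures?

26.83

Tangency of A1 to both parallel lines with radius 13.9 puts S and D at N ± 13.9·n: S = (-13.46, 3.480), D = (13.46, -3.480). Equal radii place H and P the same way about L: H = L + 13.9·n = (-0.08696, 55.18), P = L − 13.9·n = (26.83, 48.22). So P.x = 26.83.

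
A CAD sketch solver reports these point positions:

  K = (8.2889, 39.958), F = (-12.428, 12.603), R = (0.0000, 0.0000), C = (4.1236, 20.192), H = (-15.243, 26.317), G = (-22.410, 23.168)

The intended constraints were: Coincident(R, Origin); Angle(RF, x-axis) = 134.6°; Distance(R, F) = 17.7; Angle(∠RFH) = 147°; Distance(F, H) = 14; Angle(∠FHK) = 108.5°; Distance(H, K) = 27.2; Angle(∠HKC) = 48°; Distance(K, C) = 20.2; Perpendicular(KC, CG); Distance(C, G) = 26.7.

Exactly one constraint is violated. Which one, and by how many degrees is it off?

Perpendicular(KC, CG) — off by 5.50°.

R = (0.00, 0.00) ✓; RF at 134.6° ✓; |RF| = 17.70 ✓; ∠RFH = 147.0° ✓; |FH| = 14.00 ✓; ∠FHK = 108.5° ✓; |HK| = 27.20 ✓; ∠HKC = 48.00° ✓; |KC| = 20.20 ✓; ∠(KC, CG) = 84.50° ✗; |CG| = 26.70 ✓.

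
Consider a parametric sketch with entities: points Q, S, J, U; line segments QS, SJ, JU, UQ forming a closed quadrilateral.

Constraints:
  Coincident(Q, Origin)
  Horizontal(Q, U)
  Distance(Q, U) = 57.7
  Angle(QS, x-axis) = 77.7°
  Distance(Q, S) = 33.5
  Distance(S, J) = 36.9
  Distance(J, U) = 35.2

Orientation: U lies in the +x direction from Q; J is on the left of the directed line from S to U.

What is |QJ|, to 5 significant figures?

54.694

Checks: |SJ| = 36.90 ✓; |JU| = 35.20 ✓.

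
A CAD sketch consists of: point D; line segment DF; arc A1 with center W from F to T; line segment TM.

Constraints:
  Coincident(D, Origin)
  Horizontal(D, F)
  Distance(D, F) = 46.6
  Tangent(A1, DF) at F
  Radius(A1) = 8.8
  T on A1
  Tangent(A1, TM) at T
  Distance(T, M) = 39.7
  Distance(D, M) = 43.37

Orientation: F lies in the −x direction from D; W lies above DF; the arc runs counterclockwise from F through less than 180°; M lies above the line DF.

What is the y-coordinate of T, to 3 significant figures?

4.43

Checks: ∠(WF, FD) = 90.00° ✓; |WT| = 8.800 ✓; ∠(WT, TM) = 90.00° ✓; |TM| = 39.70 ✓; |DM| = 43.37 ✓.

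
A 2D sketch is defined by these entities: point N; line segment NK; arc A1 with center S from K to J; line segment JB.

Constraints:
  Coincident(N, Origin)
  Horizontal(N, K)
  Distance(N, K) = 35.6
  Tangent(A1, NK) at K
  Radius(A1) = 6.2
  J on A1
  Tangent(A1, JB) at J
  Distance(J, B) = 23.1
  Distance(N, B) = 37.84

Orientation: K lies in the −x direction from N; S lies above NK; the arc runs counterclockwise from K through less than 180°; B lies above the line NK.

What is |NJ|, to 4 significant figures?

29.94

N is at the origin; NK is horizontal with |NK| = 35.6 and K on the −x side, so K = (-35.60, 0.000). A1 meets NK tangentially, so SK is at right angles to NK, so S = K + (0, 6.2) = (-35.60, 6.200). Since SJ ⟂ JB (tangency), |SB| = √(6.2² + 23.1²) = 23.92 regardless of where J sits on A1. So B lies on both circle(N, 37.84) and circle(S, 23.92); the above-NK intersection is B = (-25.56, 27.91). J is the foot of the tangent from B: J = (-29.49, 5.144).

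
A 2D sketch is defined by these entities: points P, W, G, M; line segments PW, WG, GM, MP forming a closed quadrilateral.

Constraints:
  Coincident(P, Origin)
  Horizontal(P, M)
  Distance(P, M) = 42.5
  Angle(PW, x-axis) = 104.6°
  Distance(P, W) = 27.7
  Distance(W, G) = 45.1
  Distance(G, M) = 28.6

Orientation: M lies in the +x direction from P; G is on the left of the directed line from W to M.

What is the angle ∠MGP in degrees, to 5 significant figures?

62.293°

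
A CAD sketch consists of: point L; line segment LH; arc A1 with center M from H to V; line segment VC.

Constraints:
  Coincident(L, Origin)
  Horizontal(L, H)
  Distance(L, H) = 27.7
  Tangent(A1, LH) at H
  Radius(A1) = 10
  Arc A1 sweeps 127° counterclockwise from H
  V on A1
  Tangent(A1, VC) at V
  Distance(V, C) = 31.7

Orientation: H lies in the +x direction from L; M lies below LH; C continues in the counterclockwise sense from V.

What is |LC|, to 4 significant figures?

56.69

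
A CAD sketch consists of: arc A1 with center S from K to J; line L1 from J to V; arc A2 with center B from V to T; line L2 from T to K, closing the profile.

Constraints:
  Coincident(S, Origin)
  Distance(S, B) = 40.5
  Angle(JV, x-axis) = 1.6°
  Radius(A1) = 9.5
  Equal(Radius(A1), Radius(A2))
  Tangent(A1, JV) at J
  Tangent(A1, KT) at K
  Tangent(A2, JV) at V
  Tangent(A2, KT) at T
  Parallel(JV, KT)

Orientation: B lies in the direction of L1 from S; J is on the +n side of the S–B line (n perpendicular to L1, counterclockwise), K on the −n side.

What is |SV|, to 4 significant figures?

41.60

The slot axis is L1's direction at 1.6°, so u = (cos 1.6°, sin 1.6°) = (0.9996, 0.02792) and n = (−sin 1.6°, cos 1.6°) = (-0.02792, 0.9996). S is at the origin and B lies 40.5 along u from S, so B = 40.5·u = (40.48, 1.131). Tangency of A1 to both parallel lines with radius 9.5 puts J and K at S ± 9.5·n: J = (-0.2653, 9.496), K = (0.2653, -9.496). Equal radii place V and T the same way about B: V = B + 9.5·n = (40.22, 10.63), T = B − 9.5·n = (40.75, -8.365). Then |SV| = |V − S| = 41.60.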